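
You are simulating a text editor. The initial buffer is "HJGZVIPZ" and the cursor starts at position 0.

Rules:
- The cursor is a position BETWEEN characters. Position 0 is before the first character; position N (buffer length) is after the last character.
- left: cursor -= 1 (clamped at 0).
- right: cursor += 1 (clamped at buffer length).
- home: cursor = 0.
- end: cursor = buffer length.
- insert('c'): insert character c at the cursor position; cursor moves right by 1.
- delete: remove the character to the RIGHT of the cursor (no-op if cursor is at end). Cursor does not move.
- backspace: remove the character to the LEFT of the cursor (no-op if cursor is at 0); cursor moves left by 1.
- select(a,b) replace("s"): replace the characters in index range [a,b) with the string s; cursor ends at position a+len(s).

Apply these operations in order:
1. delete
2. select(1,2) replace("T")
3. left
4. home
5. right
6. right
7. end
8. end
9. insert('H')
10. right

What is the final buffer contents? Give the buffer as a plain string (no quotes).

Answer: JTZVIPZH

Derivation:
After op 1 (delete): buf='JGZVIPZ' cursor=0
After op 2 (select(1,2) replace("T")): buf='JTZVIPZ' cursor=2
After op 3 (left): buf='JTZVIPZ' cursor=1
After op 4 (home): buf='JTZVIPZ' cursor=0
After op 5 (right): buf='JTZVIPZ' cursor=1
After op 6 (right): buf='JTZVIPZ' cursor=2
After op 7 (end): buf='JTZVIPZ' cursor=7
After op 8 (end): buf='JTZVIPZ' cursor=7
After op 9 (insert('H')): buf='JTZVIPZH' cursor=8
After op 10 (right): buf='JTZVIPZH' cursor=8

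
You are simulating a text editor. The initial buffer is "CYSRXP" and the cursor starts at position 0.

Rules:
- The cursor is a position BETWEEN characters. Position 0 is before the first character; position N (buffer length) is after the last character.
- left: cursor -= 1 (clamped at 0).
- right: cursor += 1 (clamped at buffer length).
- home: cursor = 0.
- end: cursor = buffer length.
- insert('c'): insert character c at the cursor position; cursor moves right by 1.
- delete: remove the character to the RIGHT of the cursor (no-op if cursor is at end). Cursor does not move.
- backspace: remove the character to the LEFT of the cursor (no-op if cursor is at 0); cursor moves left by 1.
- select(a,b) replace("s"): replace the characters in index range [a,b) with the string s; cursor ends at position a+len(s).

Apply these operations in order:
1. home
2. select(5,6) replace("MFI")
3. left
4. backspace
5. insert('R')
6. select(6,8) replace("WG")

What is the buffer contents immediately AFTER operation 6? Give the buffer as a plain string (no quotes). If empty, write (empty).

Answer: CYSRXMWG

Derivation:
After op 1 (home): buf='CYSRXP' cursor=0
After op 2 (select(5,6) replace("MFI")): buf='CYSRXMFI' cursor=8
After op 3 (left): buf='CYSRXMFI' cursor=7
After op 4 (backspace): buf='CYSRXMI' cursor=6
After op 5 (insert('R')): buf='CYSRXMRI' cursor=7
After op 6 (select(6,8) replace("WG")): buf='CYSRXMWG' cursor=8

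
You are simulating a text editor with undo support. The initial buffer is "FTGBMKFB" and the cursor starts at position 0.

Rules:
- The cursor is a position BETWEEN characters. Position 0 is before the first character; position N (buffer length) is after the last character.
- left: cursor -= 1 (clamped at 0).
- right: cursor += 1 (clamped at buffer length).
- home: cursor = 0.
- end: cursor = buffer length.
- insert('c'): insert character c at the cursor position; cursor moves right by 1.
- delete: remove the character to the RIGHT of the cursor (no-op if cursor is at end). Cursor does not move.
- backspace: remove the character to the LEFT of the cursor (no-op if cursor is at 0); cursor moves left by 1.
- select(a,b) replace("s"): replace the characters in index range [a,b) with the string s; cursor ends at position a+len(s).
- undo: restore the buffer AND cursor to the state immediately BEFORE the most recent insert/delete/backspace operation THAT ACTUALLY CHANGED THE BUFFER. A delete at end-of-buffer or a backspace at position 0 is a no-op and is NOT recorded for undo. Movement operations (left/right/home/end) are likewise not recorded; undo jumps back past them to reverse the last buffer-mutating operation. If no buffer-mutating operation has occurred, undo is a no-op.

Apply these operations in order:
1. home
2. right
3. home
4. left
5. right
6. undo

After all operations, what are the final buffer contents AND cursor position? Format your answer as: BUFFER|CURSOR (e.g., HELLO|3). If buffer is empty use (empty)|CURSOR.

Answer: FTGBMKFB|1

Derivation:
After op 1 (home): buf='FTGBMKFB' cursor=0
After op 2 (right): buf='FTGBMKFB' cursor=1
After op 3 (home): buf='FTGBMKFB' cursor=0
After op 4 (left): buf='FTGBMKFB' cursor=0
After op 5 (right): buf='FTGBMKFB' cursor=1
After op 6 (undo): buf='FTGBMKFB' cursor=1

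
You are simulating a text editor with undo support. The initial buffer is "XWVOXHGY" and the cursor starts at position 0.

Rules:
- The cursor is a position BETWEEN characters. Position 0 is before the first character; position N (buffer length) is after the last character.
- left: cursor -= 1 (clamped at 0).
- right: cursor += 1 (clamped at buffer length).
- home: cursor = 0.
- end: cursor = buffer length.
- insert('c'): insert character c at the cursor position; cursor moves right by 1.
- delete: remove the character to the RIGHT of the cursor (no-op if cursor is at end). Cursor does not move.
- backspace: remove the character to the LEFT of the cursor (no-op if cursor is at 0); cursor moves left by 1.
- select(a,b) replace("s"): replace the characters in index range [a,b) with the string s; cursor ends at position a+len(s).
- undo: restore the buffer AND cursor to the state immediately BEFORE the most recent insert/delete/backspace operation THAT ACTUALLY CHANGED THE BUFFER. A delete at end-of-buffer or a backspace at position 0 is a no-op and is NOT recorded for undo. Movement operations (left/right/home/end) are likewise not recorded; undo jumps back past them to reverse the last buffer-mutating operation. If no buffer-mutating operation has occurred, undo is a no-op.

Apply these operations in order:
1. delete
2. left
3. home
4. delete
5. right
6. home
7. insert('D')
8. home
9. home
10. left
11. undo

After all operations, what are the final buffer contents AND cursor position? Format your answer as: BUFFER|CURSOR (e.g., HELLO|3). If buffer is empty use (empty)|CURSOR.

After op 1 (delete): buf='WVOXHGY' cursor=0
After op 2 (left): buf='WVOXHGY' cursor=0
After op 3 (home): buf='WVOXHGY' cursor=0
After op 4 (delete): buf='VOXHGY' cursor=0
After op 5 (right): buf='VOXHGY' cursor=1
After op 6 (home): buf='VOXHGY' cursor=0
After op 7 (insert('D')): buf='DVOXHGY' cursor=1
After op 8 (home): buf='DVOXHGY' cursor=0
After op 9 (home): buf='DVOXHGY' cursor=0
After op 10 (left): buf='DVOXHGY' cursor=0
After op 11 (undo): buf='VOXHGY' cursor=0

Answer: VOXHGY|0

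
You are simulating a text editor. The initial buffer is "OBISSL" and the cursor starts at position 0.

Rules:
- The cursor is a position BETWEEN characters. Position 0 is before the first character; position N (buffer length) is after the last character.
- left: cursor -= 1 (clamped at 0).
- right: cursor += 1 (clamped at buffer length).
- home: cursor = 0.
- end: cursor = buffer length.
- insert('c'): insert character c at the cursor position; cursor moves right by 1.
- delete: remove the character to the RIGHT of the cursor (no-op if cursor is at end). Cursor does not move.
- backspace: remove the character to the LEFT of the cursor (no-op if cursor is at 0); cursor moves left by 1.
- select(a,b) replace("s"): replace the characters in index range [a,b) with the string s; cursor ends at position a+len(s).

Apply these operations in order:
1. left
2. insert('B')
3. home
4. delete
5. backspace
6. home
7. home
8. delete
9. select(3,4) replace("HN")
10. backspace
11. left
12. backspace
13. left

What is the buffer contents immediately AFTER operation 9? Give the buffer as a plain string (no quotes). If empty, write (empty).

After op 1 (left): buf='OBISSL' cursor=0
After op 2 (insert('B')): buf='BOBISSL' cursor=1
After op 3 (home): buf='BOBISSL' cursor=0
After op 4 (delete): buf='OBISSL' cursor=0
After op 5 (backspace): buf='OBISSL' cursor=0
After op 6 (home): buf='OBISSL' cursor=0
After op 7 (home): buf='OBISSL' cursor=0
After op 8 (delete): buf='BISSL' cursor=0
After op 9 (select(3,4) replace("HN")): buf='BISHNL' cursor=5

Answer: BISHNL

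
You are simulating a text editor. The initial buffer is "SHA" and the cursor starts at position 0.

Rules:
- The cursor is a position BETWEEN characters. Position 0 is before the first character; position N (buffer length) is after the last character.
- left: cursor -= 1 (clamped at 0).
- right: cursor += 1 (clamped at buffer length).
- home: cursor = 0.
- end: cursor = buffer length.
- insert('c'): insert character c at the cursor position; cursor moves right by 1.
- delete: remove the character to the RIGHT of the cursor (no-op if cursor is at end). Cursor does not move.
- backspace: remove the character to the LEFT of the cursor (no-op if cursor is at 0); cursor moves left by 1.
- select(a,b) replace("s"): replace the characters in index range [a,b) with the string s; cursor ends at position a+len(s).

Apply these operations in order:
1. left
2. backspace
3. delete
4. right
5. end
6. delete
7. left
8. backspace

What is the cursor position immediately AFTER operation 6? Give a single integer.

Answer: 2

Derivation:
After op 1 (left): buf='SHA' cursor=0
After op 2 (backspace): buf='SHA' cursor=0
After op 3 (delete): buf='HA' cursor=0
After op 4 (right): buf='HA' cursor=1
After op 5 (end): buf='HA' cursor=2
After op 6 (delete): buf='HA' cursor=2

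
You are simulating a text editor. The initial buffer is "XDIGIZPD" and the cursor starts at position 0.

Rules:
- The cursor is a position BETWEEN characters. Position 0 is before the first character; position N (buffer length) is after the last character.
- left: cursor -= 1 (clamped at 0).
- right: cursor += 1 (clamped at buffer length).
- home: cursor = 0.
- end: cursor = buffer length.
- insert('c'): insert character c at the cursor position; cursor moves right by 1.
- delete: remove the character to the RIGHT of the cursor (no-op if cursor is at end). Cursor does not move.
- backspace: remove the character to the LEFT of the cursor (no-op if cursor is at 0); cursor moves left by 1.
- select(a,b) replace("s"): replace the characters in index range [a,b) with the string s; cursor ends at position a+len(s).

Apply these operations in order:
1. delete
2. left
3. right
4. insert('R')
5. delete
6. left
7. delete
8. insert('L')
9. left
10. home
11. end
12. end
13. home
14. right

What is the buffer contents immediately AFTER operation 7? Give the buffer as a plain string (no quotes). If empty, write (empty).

Answer: DGIZPD

Derivation:
After op 1 (delete): buf='DIGIZPD' cursor=0
After op 2 (left): buf='DIGIZPD' cursor=0
After op 3 (right): buf='DIGIZPD' cursor=1
After op 4 (insert('R')): buf='DRIGIZPD' cursor=2
After op 5 (delete): buf='DRGIZPD' cursor=2
After op 6 (left): buf='DRGIZPD' cursor=1
After op 7 (delete): buf='DGIZPD' cursor=1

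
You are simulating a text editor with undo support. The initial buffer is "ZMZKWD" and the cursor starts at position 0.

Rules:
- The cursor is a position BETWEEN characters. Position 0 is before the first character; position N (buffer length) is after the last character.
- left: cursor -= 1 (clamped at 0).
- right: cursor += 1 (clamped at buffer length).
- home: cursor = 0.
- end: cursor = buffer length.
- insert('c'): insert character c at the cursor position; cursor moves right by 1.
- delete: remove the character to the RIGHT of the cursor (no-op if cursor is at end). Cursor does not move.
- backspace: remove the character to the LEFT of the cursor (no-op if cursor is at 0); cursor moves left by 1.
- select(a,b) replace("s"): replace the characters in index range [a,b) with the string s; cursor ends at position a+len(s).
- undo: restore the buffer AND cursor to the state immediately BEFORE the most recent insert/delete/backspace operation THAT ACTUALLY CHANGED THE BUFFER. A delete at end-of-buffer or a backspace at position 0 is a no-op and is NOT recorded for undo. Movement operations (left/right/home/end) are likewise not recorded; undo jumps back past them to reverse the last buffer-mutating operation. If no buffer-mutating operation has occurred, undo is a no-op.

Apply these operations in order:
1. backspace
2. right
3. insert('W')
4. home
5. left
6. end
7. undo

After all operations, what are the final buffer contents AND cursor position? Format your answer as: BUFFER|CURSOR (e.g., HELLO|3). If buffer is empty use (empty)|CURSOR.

After op 1 (backspace): buf='ZMZKWD' cursor=0
After op 2 (right): buf='ZMZKWD' cursor=1
After op 3 (insert('W')): buf='ZWMZKWD' cursor=2
After op 4 (home): buf='ZWMZKWD' cursor=0
After op 5 (left): buf='ZWMZKWD' cursor=0
After op 6 (end): buf='ZWMZKWD' cursor=7
After op 7 (undo): buf='ZMZKWD' cursor=1

Answer: ZMZKWD|1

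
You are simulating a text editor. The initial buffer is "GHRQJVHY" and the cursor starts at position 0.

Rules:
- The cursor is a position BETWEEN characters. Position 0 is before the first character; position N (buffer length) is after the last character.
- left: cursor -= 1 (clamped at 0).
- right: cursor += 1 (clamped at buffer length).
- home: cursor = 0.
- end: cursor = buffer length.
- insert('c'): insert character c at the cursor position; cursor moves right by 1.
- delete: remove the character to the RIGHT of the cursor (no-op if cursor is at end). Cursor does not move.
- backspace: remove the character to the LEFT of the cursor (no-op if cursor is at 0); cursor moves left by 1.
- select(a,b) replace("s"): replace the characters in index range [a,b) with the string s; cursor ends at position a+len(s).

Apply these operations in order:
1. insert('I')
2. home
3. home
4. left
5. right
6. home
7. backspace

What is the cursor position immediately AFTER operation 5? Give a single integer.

After op 1 (insert('I')): buf='IGHRQJVHY' cursor=1
After op 2 (home): buf='IGHRQJVHY' cursor=0
After op 3 (home): buf='IGHRQJVHY' cursor=0
After op 4 (left): buf='IGHRQJVHY' cursor=0
After op 5 (right): buf='IGHRQJVHY' cursor=1

Answer: 1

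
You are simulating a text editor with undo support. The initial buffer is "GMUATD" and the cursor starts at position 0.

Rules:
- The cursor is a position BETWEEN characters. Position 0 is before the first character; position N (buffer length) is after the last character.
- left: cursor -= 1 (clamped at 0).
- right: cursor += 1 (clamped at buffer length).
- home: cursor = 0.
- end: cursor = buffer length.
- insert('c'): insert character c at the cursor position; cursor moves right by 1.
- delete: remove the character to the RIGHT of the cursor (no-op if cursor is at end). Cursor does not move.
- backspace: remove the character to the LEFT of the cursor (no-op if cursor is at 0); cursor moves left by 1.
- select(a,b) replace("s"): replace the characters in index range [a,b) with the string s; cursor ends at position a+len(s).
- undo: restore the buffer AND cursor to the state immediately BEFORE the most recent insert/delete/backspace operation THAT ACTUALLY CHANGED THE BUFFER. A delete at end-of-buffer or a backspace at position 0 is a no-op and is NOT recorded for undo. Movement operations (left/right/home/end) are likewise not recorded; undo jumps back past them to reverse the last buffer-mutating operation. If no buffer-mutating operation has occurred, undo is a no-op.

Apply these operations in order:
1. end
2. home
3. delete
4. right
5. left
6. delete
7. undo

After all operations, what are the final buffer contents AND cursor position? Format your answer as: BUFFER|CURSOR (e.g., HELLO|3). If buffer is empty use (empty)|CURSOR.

After op 1 (end): buf='GMUATD' cursor=6
After op 2 (home): buf='GMUATD' cursor=0
After op 3 (delete): buf='MUATD' cursor=0
After op 4 (right): buf='MUATD' cursor=1
After op 5 (left): buf='MUATD' cursor=0
After op 6 (delete): buf='UATD' cursor=0
After op 7 (undo): buf='MUATD' cursor=0

Answer: MUATD|0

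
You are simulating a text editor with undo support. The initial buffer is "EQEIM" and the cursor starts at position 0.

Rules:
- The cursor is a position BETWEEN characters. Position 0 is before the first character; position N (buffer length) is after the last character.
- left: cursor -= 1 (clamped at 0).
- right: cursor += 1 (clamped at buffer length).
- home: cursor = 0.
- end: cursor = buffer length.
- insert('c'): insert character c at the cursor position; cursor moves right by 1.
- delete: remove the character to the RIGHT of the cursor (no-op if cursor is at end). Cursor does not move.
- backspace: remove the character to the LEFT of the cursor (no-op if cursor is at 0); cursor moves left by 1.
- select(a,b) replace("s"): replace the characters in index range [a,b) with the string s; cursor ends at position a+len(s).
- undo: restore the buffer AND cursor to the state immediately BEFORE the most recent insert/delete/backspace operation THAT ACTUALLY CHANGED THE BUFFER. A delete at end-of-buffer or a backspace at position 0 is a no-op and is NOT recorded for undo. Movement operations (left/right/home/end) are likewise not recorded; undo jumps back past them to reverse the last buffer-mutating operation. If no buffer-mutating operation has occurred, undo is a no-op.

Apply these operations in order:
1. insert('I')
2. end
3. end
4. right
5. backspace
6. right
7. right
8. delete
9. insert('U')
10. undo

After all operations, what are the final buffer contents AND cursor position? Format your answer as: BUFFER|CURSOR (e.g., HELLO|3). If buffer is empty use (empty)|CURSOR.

Answer: IEQEI|5

Derivation:
After op 1 (insert('I')): buf='IEQEIM' cursor=1
After op 2 (end): buf='IEQEIM' cursor=6
After op 3 (end): buf='IEQEIM' cursor=6
After op 4 (right): buf='IEQEIM' cursor=6
After op 5 (backspace): buf='IEQEI' cursor=5
After op 6 (right): buf='IEQEI' cursor=5
After op 7 (right): buf='IEQEI' cursor=5
After op 8 (delete): buf='IEQEI' cursor=5
After op 9 (insert('U')): buf='IEQEIU' cursor=6
After op 10 (undo): buf='IEQEI' cursor=5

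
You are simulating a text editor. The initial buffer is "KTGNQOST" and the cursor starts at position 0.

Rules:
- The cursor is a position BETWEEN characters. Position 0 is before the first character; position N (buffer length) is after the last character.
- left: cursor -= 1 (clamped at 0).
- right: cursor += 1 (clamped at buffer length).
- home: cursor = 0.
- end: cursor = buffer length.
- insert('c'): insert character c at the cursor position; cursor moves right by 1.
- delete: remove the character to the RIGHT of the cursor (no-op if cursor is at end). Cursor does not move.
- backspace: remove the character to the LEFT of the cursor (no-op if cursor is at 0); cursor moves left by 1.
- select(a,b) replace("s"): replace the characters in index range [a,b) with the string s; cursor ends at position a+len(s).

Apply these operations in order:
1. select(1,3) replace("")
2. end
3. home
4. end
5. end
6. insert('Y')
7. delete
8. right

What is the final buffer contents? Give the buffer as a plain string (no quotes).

Answer: KNQOSTY

Derivation:
After op 1 (select(1,3) replace("")): buf='KNQOST' cursor=1
After op 2 (end): buf='KNQOST' cursor=6
After op 3 (home): buf='KNQOST' cursor=0
After op 4 (end): buf='KNQOST' cursor=6
After op 5 (end): buf='KNQOST' cursor=6
After op 6 (insert('Y')): buf='KNQOSTY' cursor=7
After op 7 (delete): buf='KNQOSTY' cursor=7
After op 8 (right): buf='KNQOSTY' cursor=7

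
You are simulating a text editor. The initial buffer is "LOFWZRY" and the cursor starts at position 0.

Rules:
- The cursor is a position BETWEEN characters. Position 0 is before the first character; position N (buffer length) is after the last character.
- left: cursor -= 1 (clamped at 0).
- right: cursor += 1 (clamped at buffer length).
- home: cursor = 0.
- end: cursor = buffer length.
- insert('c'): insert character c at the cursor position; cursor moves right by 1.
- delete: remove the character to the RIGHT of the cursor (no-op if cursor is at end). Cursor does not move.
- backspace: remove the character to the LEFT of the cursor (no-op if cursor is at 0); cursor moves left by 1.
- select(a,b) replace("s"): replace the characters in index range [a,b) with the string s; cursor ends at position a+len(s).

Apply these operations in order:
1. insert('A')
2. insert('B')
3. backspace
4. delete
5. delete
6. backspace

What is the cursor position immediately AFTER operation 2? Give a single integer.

After op 1 (insert('A')): buf='ALOFWZRY' cursor=1
After op 2 (insert('B')): buf='ABLOFWZRY' cursor=2

Answer: 2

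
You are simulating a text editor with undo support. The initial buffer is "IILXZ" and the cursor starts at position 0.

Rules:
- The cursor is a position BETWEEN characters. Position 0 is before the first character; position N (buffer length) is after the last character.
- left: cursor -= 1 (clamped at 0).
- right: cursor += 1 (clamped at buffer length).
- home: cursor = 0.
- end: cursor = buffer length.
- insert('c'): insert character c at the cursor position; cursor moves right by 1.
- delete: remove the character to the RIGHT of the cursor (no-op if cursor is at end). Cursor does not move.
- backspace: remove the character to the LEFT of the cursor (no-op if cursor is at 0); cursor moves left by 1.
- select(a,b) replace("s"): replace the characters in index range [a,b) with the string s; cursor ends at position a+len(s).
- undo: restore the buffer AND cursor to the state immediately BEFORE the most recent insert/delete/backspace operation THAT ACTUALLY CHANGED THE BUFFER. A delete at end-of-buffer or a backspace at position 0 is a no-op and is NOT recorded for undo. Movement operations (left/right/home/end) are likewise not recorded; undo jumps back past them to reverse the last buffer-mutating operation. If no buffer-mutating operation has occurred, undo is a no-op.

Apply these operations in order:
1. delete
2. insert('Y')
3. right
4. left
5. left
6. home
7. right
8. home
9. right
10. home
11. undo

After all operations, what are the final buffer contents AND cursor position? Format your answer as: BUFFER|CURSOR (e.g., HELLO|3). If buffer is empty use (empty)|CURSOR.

After op 1 (delete): buf='ILXZ' cursor=0
After op 2 (insert('Y')): buf='YILXZ' cursor=1
After op 3 (right): buf='YILXZ' cursor=2
After op 4 (left): buf='YILXZ' cursor=1
After op 5 (left): buf='YILXZ' cursor=0
After op 6 (home): buf='YILXZ' cursor=0
After op 7 (right): buf='YILXZ' cursor=1
After op 8 (home): buf='YILXZ' cursor=0
After op 9 (right): buf='YILXZ' cursor=1
After op 10 (home): buf='YILXZ' cursor=0
After op 11 (undo): buf='ILXZ' cursor=0

Answer: ILXZ|0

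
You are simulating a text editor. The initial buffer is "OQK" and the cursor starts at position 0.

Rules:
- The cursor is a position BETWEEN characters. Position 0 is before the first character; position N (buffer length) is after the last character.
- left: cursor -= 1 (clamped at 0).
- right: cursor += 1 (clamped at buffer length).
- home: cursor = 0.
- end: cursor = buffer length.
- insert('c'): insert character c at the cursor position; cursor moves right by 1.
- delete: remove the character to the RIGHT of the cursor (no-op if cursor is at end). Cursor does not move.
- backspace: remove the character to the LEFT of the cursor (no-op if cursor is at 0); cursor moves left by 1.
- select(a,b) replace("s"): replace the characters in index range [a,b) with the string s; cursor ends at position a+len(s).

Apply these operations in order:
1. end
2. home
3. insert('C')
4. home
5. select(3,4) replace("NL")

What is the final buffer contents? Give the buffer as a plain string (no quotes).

Answer: COQNL

Derivation:
After op 1 (end): buf='OQK' cursor=3
After op 2 (home): buf='OQK' cursor=0
After op 3 (insert('C')): buf='COQK' cursor=1
After op 4 (home): buf='COQK' cursor=0
After op 5 (select(3,4) replace("NL")): buf='COQNL' cursor=5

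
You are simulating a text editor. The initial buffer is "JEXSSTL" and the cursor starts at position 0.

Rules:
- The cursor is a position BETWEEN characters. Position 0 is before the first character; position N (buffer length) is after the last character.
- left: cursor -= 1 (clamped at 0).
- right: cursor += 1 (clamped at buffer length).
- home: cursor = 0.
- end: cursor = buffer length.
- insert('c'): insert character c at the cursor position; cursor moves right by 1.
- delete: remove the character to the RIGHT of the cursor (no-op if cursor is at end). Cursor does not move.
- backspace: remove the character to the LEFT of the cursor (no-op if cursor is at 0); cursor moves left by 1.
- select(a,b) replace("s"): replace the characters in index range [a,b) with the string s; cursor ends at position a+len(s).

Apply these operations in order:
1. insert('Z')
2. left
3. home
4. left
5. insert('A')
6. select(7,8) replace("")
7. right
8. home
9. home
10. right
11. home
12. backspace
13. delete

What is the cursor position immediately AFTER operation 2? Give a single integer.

After op 1 (insert('Z')): buf='ZJEXSSTL' cursor=1
After op 2 (left): buf='ZJEXSSTL' cursor=0

Answer: 0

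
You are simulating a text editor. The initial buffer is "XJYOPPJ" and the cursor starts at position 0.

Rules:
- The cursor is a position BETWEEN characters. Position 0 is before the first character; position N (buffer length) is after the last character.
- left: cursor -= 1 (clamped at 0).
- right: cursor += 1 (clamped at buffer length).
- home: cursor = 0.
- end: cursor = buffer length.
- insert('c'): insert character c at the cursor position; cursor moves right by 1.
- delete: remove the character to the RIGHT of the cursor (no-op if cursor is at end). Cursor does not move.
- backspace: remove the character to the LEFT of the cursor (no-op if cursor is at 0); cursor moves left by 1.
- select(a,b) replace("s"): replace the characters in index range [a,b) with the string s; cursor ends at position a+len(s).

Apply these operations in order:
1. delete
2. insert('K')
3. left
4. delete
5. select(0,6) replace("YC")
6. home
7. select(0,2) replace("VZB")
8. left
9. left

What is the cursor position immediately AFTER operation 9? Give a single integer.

After op 1 (delete): buf='JYOPPJ' cursor=0
After op 2 (insert('K')): buf='KJYOPPJ' cursor=1
After op 3 (left): buf='KJYOPPJ' cursor=0
After op 4 (delete): buf='JYOPPJ' cursor=0
After op 5 (select(0,6) replace("YC")): buf='YC' cursor=2
After op 6 (home): buf='YC' cursor=0
After op 7 (select(0,2) replace("VZB")): buf='VZB' cursor=3
After op 8 (left): buf='VZB' cursor=2
After op 9 (left): buf='VZB' cursor=1

Answer: 1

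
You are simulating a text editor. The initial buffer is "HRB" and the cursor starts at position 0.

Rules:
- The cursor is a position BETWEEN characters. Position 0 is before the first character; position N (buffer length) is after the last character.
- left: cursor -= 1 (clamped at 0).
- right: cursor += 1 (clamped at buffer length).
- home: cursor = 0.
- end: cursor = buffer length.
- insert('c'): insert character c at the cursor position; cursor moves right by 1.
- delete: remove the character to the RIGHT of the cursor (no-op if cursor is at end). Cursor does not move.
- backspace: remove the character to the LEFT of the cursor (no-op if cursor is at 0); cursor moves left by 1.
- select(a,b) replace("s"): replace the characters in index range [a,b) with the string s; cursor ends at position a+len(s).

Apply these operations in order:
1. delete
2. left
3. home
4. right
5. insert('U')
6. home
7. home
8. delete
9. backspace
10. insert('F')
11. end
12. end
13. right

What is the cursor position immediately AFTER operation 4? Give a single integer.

After op 1 (delete): buf='RB' cursor=0
After op 2 (left): buf='RB' cursor=0
After op 3 (home): buf='RB' cursor=0
After op 4 (right): buf='RB' cursor=1

Answer: 1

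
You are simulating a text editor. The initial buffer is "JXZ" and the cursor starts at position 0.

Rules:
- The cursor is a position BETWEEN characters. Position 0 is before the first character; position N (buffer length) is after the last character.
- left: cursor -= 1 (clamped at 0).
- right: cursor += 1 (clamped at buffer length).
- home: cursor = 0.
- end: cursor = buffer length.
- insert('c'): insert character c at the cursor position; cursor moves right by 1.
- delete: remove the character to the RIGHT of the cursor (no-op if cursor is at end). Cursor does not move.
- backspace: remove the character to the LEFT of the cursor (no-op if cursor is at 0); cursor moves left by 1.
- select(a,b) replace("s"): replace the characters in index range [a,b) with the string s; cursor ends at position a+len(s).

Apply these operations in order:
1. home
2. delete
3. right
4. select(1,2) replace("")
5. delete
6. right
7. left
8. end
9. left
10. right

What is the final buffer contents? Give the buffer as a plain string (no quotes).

After op 1 (home): buf='JXZ' cursor=0
After op 2 (delete): buf='XZ' cursor=0
After op 3 (right): buf='XZ' cursor=1
After op 4 (select(1,2) replace("")): buf='X' cursor=1
After op 5 (delete): buf='X' cursor=1
After op 6 (right): buf='X' cursor=1
After op 7 (left): buf='X' cursor=0
After op 8 (end): buf='X' cursor=1
After op 9 (left): buf='X' cursor=0
After op 10 (right): buf='X' cursor=1

Answer: X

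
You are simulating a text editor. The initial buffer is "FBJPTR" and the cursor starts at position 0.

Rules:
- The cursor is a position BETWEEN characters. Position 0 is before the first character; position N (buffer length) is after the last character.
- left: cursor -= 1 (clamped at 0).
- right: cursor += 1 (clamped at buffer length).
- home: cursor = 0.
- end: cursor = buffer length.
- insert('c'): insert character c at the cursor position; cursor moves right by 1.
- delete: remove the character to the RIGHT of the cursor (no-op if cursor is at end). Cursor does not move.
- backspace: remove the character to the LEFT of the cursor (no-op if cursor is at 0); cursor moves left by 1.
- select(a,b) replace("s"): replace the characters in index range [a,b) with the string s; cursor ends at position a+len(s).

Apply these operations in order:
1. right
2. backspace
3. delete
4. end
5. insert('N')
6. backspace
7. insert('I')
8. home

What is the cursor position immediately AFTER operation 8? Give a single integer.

Answer: 0

Derivation:
After op 1 (right): buf='FBJPTR' cursor=1
After op 2 (backspace): buf='BJPTR' cursor=0
After op 3 (delete): buf='JPTR' cursor=0
After op 4 (end): buf='JPTR' cursor=4
After op 5 (insert('N')): buf='JPTRN' cursor=5
After op 6 (backspace): buf='JPTR' cursor=4
After op 7 (insert('I')): buf='JPTRI' cursor=5
After op 8 (home): buf='JPTRI' cursor=0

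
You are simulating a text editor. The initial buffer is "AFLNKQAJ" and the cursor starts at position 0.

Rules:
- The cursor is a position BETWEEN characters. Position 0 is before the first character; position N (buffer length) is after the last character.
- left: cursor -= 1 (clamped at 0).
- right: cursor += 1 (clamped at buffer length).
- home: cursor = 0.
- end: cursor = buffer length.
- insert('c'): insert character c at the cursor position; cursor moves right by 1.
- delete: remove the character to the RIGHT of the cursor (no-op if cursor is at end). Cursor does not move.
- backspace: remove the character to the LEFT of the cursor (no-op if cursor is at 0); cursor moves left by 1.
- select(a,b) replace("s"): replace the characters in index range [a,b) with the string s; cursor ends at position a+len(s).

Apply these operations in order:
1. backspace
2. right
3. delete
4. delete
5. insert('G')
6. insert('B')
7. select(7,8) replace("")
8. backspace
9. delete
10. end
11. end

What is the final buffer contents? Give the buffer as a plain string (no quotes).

Answer: AGBNKQ

Derivation:
After op 1 (backspace): buf='AFLNKQAJ' cursor=0
After op 2 (right): buf='AFLNKQAJ' cursor=1
After op 3 (delete): buf='ALNKQAJ' cursor=1
After op 4 (delete): buf='ANKQAJ' cursor=1
After op 5 (insert('G')): buf='AGNKQAJ' cursor=2
After op 6 (insert('B')): buf='AGBNKQAJ' cursor=3
After op 7 (select(7,8) replace("")): buf='AGBNKQA' cursor=7
After op 8 (backspace): buf='AGBNKQ' cursor=6
After op 9 (delete): buf='AGBNKQ' cursor=6
After op 10 (end): buf='AGBNKQ' cursor=6
After op 11 (end): buf='AGBNKQ' cursor=6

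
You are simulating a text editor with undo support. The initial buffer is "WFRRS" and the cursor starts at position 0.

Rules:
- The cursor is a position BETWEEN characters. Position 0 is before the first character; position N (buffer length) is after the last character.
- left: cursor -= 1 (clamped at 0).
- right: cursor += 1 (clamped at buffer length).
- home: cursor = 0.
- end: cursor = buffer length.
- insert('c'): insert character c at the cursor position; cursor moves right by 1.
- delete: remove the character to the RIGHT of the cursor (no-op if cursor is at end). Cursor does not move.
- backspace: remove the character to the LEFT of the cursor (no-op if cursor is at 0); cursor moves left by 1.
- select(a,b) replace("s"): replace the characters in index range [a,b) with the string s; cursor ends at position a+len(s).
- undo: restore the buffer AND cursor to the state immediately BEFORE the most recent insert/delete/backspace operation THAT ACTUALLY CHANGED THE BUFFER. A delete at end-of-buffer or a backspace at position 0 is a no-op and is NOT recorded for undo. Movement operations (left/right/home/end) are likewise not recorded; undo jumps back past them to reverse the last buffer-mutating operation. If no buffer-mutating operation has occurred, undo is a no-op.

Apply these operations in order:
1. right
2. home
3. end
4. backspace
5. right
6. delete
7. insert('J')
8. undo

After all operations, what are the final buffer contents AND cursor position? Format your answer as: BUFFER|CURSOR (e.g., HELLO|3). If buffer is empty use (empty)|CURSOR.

Answer: WFRR|4

Derivation:
After op 1 (right): buf='WFRRS' cursor=1
After op 2 (home): buf='WFRRS' cursor=0
After op 3 (end): buf='WFRRS' cursor=5
After op 4 (backspace): buf='WFRR' cursor=4
After op 5 (right): buf='WFRR' cursor=4
After op 6 (delete): buf='WFRR' cursor=4
After op 7 (insert('J')): buf='WFRRJ' cursor=5
After op 8 (undo): buf='WFRR' cursor=4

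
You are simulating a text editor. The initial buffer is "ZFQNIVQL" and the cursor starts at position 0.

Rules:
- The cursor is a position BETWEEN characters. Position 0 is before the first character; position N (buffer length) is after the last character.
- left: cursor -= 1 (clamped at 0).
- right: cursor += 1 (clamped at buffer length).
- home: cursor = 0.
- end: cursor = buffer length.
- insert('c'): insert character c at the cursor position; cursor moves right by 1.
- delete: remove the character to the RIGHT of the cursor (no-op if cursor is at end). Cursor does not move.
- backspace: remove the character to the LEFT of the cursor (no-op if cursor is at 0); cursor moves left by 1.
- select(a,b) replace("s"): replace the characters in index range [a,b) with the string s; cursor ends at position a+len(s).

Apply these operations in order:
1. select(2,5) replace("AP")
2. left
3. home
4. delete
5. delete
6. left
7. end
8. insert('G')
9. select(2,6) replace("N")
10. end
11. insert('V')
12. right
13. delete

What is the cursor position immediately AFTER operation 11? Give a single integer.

After op 1 (select(2,5) replace("AP")): buf='ZFAPVQL' cursor=4
After op 2 (left): buf='ZFAPVQL' cursor=3
After op 3 (home): buf='ZFAPVQL' cursor=0
After op 4 (delete): buf='FAPVQL' cursor=0
After op 5 (delete): buf='APVQL' cursor=0
After op 6 (left): buf='APVQL' cursor=0
After op 7 (end): buf='APVQL' cursor=5
After op 8 (insert('G')): buf='APVQLG' cursor=6
After op 9 (select(2,6) replace("N")): buf='APN' cursor=3
After op 10 (end): buf='APN' cursor=3
After op 11 (insert('V')): buf='APNV' cursor=4

Answer: 4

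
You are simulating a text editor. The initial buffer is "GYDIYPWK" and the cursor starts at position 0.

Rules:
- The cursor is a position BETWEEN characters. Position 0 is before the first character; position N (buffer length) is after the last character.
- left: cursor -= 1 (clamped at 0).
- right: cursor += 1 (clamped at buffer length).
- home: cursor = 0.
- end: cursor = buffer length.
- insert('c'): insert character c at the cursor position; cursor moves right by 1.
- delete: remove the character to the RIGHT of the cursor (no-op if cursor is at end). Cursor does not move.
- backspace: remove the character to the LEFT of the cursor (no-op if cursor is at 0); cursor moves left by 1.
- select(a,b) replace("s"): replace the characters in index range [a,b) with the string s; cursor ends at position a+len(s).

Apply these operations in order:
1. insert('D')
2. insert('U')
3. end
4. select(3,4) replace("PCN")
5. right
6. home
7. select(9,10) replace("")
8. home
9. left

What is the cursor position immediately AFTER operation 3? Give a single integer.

After op 1 (insert('D')): buf='DGYDIYPWK' cursor=1
After op 2 (insert('U')): buf='DUGYDIYPWK' cursor=2
After op 3 (end): buf='DUGYDIYPWK' cursor=10

Answer: 10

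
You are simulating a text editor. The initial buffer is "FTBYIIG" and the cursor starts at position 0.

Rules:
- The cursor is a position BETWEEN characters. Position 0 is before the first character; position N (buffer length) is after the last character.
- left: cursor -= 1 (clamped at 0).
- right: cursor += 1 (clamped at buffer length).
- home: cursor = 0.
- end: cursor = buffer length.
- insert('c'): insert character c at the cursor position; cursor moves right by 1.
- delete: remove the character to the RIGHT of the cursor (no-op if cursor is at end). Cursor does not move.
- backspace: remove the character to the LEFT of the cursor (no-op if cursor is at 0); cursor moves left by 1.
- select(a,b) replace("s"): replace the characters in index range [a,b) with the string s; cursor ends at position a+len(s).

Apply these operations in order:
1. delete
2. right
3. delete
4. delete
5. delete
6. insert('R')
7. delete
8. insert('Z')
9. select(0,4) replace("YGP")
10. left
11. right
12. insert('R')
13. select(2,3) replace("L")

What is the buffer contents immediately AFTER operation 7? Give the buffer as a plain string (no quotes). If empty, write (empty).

After op 1 (delete): buf='TBYIIG' cursor=0
After op 2 (right): buf='TBYIIG' cursor=1
After op 3 (delete): buf='TYIIG' cursor=1
After op 4 (delete): buf='TIIG' cursor=1
After op 5 (delete): buf='TIG' cursor=1
After op 6 (insert('R')): buf='TRIG' cursor=2
After op 7 (delete): buf='TRG' cursor=2

Answer: TRG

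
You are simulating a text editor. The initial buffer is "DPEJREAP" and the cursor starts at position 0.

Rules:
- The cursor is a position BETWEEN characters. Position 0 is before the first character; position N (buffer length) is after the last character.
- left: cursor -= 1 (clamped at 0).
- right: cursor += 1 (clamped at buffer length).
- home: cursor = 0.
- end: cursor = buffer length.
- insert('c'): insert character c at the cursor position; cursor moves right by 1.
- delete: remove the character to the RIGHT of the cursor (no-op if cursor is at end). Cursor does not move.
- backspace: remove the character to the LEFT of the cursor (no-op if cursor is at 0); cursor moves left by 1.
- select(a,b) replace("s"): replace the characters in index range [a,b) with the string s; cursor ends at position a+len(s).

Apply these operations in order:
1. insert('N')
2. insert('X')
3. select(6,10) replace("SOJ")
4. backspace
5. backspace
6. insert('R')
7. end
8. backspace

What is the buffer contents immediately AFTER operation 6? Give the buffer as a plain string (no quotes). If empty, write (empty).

After op 1 (insert('N')): buf='NDPEJREAP' cursor=1
After op 2 (insert('X')): buf='NXDPEJREAP' cursor=2
After op 3 (select(6,10) replace("SOJ")): buf='NXDPEJSOJ' cursor=9
After op 4 (backspace): buf='NXDPEJSO' cursor=8
After op 5 (backspace): buf='NXDPEJS' cursor=7
After op 6 (insert('R')): buf='NXDPEJSR' cursor=8

Answer: NXDPEJSR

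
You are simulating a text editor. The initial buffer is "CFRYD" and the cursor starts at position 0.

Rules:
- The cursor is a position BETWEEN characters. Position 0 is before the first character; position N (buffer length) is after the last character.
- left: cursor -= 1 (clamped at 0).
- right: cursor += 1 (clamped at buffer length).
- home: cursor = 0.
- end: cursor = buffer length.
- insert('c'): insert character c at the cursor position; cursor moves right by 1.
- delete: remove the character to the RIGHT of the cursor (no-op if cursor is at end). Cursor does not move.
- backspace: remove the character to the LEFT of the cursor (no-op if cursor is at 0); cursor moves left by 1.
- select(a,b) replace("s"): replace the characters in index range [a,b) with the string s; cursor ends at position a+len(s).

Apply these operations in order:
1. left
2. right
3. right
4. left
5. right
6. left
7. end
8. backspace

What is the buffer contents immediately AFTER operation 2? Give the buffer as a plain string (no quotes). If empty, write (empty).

Answer: CFRYD

Derivation:
After op 1 (left): buf='CFRYD' cursor=0
After op 2 (right): buf='CFRYD' cursor=1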